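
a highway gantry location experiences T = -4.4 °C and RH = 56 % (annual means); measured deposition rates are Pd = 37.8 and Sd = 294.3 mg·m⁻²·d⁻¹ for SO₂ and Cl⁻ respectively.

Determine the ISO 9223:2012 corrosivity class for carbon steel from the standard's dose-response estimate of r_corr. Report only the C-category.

carbon steel: f(T) = +0.150·(T−10) [T≤10 °C] = -2.1600
  SO₂ term: 1.77·37.8^0.52·exp(0.02·56-2.1600) = 4.136
  Sd branch = 0.102·Sd^0.62·e^(0.033·RH+0.04·T) = 18.42 μm/a
  r_corr = 4.136 + 18.42 = 22.56 μm/a
22.6 μm/a falls in (1.3, 25] for carbon steel → category C2

C2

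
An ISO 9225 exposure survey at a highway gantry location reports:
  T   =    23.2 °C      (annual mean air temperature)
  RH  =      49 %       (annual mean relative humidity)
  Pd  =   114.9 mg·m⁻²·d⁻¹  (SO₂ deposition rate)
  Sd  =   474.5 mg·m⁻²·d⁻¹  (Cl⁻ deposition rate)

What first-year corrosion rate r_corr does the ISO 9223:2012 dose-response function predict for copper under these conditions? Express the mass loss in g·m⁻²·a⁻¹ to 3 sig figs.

copper: f(T) = -0.080·(T−10) [T>10 °C] = -1.0560
  SO₂ term: 0.0053·114.9^0.26·exp(0.059·49-1.0560) = 0.114
  Cl⁻ term: 0.01025·474.5^0.27·exp(0.036·49+0.049·23.2) = 0.9843
  r_corr = 0.114 + 0.9843 = 1.098 μm/a
Convert to mass loss: 1.098 μm/a × 8.96 g/cm³ = 9.84 g·m⁻²·a⁻¹

r_corr = 9.84 g·m⁻²·a⁻¹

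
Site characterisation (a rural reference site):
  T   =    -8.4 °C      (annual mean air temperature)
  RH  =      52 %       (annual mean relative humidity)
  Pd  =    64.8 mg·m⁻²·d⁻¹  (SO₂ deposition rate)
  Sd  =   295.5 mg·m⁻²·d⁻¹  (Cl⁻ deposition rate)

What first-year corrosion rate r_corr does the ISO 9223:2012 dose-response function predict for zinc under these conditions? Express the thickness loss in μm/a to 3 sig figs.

r_corr = 0.772 μm/a

zinc: f(T) = +0.038·(T−10) [T≤10 °C] = -0.6992
  sulphur-dioxide contribution → 0.4394 μm/a
  chloride contribution → 0.3325 μm/a
  ⇒ r_corr(zinc) = 0.7719 μm/a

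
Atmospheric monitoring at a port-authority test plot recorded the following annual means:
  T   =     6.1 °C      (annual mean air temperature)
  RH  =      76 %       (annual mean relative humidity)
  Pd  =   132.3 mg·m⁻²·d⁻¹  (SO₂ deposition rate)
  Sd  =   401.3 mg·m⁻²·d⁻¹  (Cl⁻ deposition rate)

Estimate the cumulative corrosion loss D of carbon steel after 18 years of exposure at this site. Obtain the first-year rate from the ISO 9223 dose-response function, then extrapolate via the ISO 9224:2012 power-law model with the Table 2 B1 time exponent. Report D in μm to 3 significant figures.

D(18) = 557 μm

carbon steel: T≤10 °C ⇒ hinge +0.150·(6.1−10) = -0.5850
  SO₂ term: 1.77·132.3^0.52·exp(0.02·76-0.5850) = 57.18
  Cl⁻ term: 0.102·401.3^0.62·exp(0.033·76+0.04·6.1) = 65.76
  sum: 57.18 + 65.76 → r_corr = 122.9 μm/a
Long-term exponent b (ISO 9224 Table 2, B1) = 0.523
  D(18) = 122.9 × 18^0.523 = 122.9 × 4.534 = 557.4 μm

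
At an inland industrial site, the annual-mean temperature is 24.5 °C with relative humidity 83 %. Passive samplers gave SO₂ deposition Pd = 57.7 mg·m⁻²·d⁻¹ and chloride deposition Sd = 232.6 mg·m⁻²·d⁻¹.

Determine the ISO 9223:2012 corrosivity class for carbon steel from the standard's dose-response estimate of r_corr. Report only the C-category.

carbon steel: temperature factor f = -0.054·(14.5) = -0.7830
  SO₂ term: 1.77·57.7^0.52·exp(0.02·83-0.7830) = 35.05
  Cl⁻ term: 0.102·232.6^0.62·exp(0.033·83+0.04·24.5) = 123.3
  r_corr = 35.05 + 123.3 = 158.4 μm/a
ISO 9223 Table 2 (carbon steel): 80 < 158 ≤ 200 μm/a ⇒ C5

C5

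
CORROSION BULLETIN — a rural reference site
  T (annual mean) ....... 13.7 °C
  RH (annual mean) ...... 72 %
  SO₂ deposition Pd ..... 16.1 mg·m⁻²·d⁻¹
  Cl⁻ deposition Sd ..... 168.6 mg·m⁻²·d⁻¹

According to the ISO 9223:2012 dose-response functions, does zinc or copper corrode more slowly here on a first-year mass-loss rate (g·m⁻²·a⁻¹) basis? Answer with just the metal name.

zinc: temperature factor f = -0.071·(3.7) = -0.2627
  sulphur-dioxide contribution → 0.9245 μm/a
  chloride contribution → 1.855 μm/a
  total first-year rate 2.779 μm/a
  mass loss = 2.779 μm/a × 7.14 g/cm³ = 19.84 g·m⁻²·a⁻¹
copper: T>10 °C ⇒ hinge -0.080·(13.7−10) = -0.2960
  sulphur-dioxide contribution → 0.568 μm/a
  chloride contribution → 1.07 μm/a
  ⇒ r_corr(copper) = 1.638 μm/a
  mass loss = 1.638 μm/a × 8.96 g/cm³ = 14.67 g·m⁻²·a⁻¹
Ordering by g·m⁻²·a⁻¹: zinc (19.8) > copper (14.7)

copper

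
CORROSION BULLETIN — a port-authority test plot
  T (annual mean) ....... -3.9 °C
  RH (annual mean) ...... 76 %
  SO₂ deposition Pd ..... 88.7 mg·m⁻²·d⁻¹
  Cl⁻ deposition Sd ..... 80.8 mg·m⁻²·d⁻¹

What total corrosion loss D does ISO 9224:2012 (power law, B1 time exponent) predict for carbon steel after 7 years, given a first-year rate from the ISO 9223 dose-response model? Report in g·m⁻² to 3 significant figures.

D(7) = 580 g·m⁻²

carbon steel: f(T) = +0.150·(T−10) [T≤10 °C] = -2.0850
  sulphur-dioxide contribution → 10.36 μm/a
  chloride contribution → 16.32 μm/a
  ⇒ r_corr(carbon steel) = 26.68 μm/a
Power-law: D(7) = r_corr · 7^0.523
  D(7) = 26.68 × 7^0.523 = 26.68 × 2.767 = 73.82 μm
  Mass loss = 73.82 μm × 7.85 g/cm³ = 579.5 g·m⁻²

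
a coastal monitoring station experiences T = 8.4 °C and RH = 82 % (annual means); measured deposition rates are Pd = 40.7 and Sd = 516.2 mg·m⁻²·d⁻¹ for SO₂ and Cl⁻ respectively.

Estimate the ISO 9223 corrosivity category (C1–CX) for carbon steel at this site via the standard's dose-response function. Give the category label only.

C5

carbon steel: T≤10 °C ⇒ hinge +0.150·(8.4−10) = -0.2400
  SO₂ term: 1.77·40.7^0.52·exp(0.02·82-0.2400) = 49.31
  Cl⁻ term: 0.102·516.2^0.62·exp(0.033·82+0.04·8.4) = 102.7
  sum: 49.31 + 102.7 → r_corr = 152 μm/a
152 μm/a falls in (80, 200] for carbon steel → category C5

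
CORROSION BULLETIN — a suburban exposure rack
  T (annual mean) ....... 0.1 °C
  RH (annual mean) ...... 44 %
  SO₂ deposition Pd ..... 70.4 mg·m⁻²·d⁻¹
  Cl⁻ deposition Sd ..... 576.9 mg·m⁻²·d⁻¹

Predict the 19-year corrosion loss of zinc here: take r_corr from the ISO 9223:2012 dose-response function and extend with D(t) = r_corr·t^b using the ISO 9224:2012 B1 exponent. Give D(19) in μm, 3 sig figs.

zinc: T≤10 °C ⇒ hinge +0.038·(0.1−10) = -0.3762
  SO₂ term: 0.0129·70.4^0.44·exp(0.046·44-0.3762) = 0.4357
  Sd branch = 0.0175·Sd^0.57·e^(0.008·RH+0.085·T) = 0.9407 μm/a
  sum: 0.4357 + 0.9407 → r_corr = 1.376 μm/a
Power-law: D(19) = r_corr · 19^0.813
  D(19) = 1.376 × 19^0.813 = 1.376 × 10.96 = 15.08 μm

D(19) = 15.1 μm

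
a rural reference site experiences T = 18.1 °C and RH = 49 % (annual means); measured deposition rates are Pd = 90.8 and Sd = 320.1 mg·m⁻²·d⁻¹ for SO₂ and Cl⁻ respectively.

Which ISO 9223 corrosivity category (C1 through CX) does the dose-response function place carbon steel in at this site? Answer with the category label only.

carbon steel: f(T) = -0.054·(T−10) [T>10 °C] = -0.4374
  SO₂ term: 1.77·90.8^0.52·exp(0.02·49-0.4374) = 31.76
  Sd branch = 0.102·Sd^0.62·e^(0.033·RH+0.04·T) = 37.89 μm/a
  sum: 31.76 + 37.89 → r_corr = 69.65 μm/a
69.6 μm/a falls in (50, 80] for carbon steel → category C4

C4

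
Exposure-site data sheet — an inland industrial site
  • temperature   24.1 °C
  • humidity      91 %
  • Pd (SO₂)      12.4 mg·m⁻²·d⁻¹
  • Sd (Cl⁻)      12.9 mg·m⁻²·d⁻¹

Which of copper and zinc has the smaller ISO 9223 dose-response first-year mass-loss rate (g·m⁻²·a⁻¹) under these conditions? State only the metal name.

zinc

copper: f(T) = -0.080·(T−10) [T>10 °C] = -1.1280
  SO₂ term: 0.0053·12.4^0.26·exp(0.059·91-1.1280) = 0.7086
  Cl⁻ term: 0.01025·12.9^0.27·exp(0.036·91+0.049·24.1) = 1.763
  r_corr = 0.7086 + 1.763 = 2.471 μm/a
  mass loss = 2.471 μm/a × 8.96 g/cm³ = 22.14 g·m⁻²·a⁻¹
zinc: temperature factor f = -0.071·(14.1) = -1.0011
  SO₂ term: 0.0129·12.4^0.44·exp(0.046·91-1.0011) = 0.9438
  Cl⁻ term: 0.0175·12.9^0.57·exp(0.008·91+0.085·24.1) = 1.208
  sum: 0.9438 + 1.208 → r_corr = 2.151 μm/a
  mass loss = 2.151 μm/a × 7.14 g/cm³ = 15.36 g·m⁻²·a⁻¹
Ordering by g·m⁻²·a⁻¹: copper (22.1) > zinc (15.4)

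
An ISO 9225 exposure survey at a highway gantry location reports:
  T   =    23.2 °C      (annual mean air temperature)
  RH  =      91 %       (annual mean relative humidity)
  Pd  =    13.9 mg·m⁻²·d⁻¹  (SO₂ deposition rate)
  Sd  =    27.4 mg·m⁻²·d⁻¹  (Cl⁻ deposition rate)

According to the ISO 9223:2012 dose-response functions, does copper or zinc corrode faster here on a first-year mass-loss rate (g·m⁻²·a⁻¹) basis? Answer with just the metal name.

copper: temperature factor f = -0.080·(13.2) = -1.0560
  Pd branch = 0.0053·Pd^0.26·e^(0.059·RH+f) = 0.7845 μm/a
  Sd branch = 0.01025·Sd^0.27·e^(0.036·RH+0.049·T) = 2.067 μm/a
  r_corr = 0.7845 + 2.067 = 2.852 μm/a
  mass loss = 2.852 μm/a × 8.96 g/cm³ = 25.55 g·m⁻²·a⁻¹
zinc: temperature factor f = -0.071·(13.2) = -0.9372
  Pd branch = 0.0129·Pd^0.44·e^(0.046·RH+f) = 1.058 μm/a
  Cl⁻ term: 0.0175·27.4^0.57·exp(0.008·91+0.085·23.2) = 1.719
  r_corr = 1.058 + 1.719 = 2.776 μm/a
  mass loss = 2.776 μm/a × 7.14 g/cm³ = 19.82 g·m⁻²·a⁻¹
Ordering by g·m⁻²·a⁻¹: copper (25.6) > zinc (19.8)

copper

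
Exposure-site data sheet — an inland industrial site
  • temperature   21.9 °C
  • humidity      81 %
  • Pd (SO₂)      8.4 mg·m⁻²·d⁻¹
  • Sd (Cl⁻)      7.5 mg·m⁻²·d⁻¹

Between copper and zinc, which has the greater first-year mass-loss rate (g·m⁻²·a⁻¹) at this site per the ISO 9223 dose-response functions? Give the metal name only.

copper: T>10 °C ⇒ hinge -0.080·(21.9−10) = -0.9520
  SO₂ term: 0.0053·8.4^0.26·exp(0.059·81-0.9520) = 0.4233
  Sd branch = 0.01025·Sd^0.27·e^(0.036·RH+0.049·T) = 0.9537 μm/a
  sum: 0.4233 + 0.9537 → r_corr = 1.377 μm/a
  mass loss = 1.377 μm/a × 8.96 g/cm³ = 12.34 g·m⁻²·a⁻¹
zinc: temperature factor f = -0.071·(11.9) = -0.8449
  Pd branch = 0.0129·Pd^0.44·e^(0.046·RH+f) = 0.5868 μm/a
  Sd branch = 0.0175·Sd^0.57·e^(0.008·RH+0.085·T) = 0.6787 μm/a
  sum: 0.5868 + 0.6787 → r_corr = 1.266 μm/a
  mass loss = 1.266 μm/a × 7.14 g/cm³ = 9.036 g·m⁻²·a⁻¹
Ordering by g·m⁻²·a⁻¹: copper (12.3) > zinc (9.04)

copper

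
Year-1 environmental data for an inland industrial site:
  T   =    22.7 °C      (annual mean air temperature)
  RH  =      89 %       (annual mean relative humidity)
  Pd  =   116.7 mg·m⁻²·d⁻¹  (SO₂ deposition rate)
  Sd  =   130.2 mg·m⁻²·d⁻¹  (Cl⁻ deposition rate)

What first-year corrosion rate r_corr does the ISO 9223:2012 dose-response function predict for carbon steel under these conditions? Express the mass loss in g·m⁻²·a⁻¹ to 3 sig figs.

r_corr = 1.26e+03 g·m⁻²·a⁻¹

carbon steel: T>10 °C ⇒ hinge -0.054·(22.7−10) = -0.6858
  SO₂ term: 1.77·116.7^0.52·exp(0.02·89-0.6858) = 62.81
  Cl⁻ term: 0.102·130.2^0.62·exp(0.033·89+0.04·22.7) = 97.62
  r_corr = 62.81 + 97.62 = 160.4 μm/a
Convert to mass loss: 160.4 μm/a × 7.85 g/cm³ = 1259 g·m⁻²·a⁻¹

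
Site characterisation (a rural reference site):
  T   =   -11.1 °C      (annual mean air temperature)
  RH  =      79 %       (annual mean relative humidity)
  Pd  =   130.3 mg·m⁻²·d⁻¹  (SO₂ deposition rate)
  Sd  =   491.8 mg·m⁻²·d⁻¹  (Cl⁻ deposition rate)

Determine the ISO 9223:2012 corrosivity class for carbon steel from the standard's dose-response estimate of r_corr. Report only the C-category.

C3

carbon steel: T≤10 °C ⇒ hinge +0.150·(-11.1−10) = -3.1650
  sulphur-dioxide contribution → 4.564 μm/a
  chloride contribution → 41.39 μm/a
  total first-year rate 45.95 μm/a
46 μm/a falls in (25, 50] for carbon steel → category C3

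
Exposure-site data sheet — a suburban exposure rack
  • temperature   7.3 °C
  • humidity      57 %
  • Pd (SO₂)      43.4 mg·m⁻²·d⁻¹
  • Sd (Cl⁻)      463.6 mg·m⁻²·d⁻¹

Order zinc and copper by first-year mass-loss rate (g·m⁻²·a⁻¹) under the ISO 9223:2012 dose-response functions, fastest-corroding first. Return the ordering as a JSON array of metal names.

["zinc", "copper"]

zinc: f(T) = +0.038·(T−10) [T≤10 °C] = -0.1026
  Pd branch = 0.0129·Pd^0.44·e^(0.046·RH+f) = 0.8419 μm/a
  Cl⁻ term: 0.0175·463.6^0.57·exp(0.008·57+0.085·7.3) = 1.699
  r_corr = 0.8419 + 1.699 = 2.541 μm/a
  mass loss = 2.541 μm/a × 7.14 g/cm³ = 18.14 g·m⁻²·a⁻¹
copper: f(T) = +0.126·(T−10) [T≤10 °C] = -0.3402
  Pd branch = 0.0053·Pd^0.26·e^(0.059·RH+f) = 0.2903 μm/a
  Cl⁻ term: 0.01025·463.6^0.27·exp(0.036·57+0.049·7.3) = 0.5986
  sum: 0.2903 + 0.5986 → r_corr = 0.8888 μm/a
  mass loss = 0.8888 μm/a × 8.96 g/cm³ = 7.964 g·m⁻²·a⁻¹
Ordering by g·m⁻²·a⁻¹: zinc (18.1) > copper (7.96)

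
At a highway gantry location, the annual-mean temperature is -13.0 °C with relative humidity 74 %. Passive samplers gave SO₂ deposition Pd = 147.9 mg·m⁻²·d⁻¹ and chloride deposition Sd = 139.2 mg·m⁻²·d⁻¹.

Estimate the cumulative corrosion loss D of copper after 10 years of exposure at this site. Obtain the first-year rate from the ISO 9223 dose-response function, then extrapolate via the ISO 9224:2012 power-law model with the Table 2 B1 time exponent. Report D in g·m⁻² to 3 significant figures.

copper: f(T) = +0.126·(T−10) [T≤10 °C] = -2.8980
  sulphur-dioxide contribution → 0.08434 μm/a
  chloride contribution → 0.295 μm/a
  ⇒ r_corr(copper) = 0.3793 μm/a
Power-law: D(10) = r_corr · 10^0.667
  D(10) = 0.3793 × 10^0.667 = 0.3793 × 4.645 = 1.762 μm
  Mass loss = 1.762 μm × 8.96 g/cm³ = 15.79 g·m⁻²

D(10) = 15.8 g·m⁻²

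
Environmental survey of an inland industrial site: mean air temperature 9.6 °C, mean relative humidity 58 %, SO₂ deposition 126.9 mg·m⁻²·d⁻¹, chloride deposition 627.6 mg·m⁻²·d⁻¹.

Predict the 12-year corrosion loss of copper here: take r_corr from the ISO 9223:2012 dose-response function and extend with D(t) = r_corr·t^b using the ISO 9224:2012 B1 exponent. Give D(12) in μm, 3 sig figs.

copper: f(T) = +0.126·(T−10) [T≤10 °C] = -0.0504
  sulphur-dioxide contribution → 0.5438 μm/a
  chloride contribution → 0.7537 μm/a
  total first-year rate 1.298 μm/a
Power-law: D(12) = r_corr · 12^0.667
  D(12) = 1.298 × 12^0.667 = 1.298 × 5.246 = 6.806 μm

D(12) = 6.81 μm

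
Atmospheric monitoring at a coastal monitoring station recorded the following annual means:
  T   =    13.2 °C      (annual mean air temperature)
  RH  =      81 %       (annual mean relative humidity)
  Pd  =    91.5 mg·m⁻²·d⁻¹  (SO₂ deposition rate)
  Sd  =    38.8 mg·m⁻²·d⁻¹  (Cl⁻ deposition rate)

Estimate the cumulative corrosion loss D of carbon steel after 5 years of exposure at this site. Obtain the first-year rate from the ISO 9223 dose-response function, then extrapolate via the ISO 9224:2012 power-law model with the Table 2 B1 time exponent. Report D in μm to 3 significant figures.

carbon steel: temperature factor f = -0.054·(3.2) = -0.1728
  SO₂ term: 1.77·91.5^0.52·exp(0.02·81-0.1728) = 78.78
  Cl⁻ term: 0.102·38.8^0.62·exp(0.033·81+0.04·13.2) = 24.2
  sum: 78.78 + 24.2 → r_corr = 103 μm/a
Power-law: D(5) = r_corr · 5^0.523
  D(5) = 103 × 5^0.523 = 103 × 2.32 = 239 μm

D(5) = 239 μm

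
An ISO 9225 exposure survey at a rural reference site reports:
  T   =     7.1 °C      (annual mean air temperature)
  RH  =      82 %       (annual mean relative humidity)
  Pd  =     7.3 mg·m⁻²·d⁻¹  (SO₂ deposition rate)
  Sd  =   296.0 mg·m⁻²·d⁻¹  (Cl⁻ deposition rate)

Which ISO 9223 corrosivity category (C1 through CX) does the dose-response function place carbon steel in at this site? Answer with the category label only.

carbon steel: temperature factor f = +0.150·(-2.9) = -0.4350
  Pd branch = 1.77·Pd^0.52·e^(0.02·RH+f) = 16.6 μm/a
  Cl⁻ term: 0.102·296.0^0.62·exp(0.033·82+0.04·7.1) = 69.08
  r_corr = 16.6 + 69.08 = 85.68 μm/a
85.7 μm/a falls in (80, 200] for carbon steel → category C5

C5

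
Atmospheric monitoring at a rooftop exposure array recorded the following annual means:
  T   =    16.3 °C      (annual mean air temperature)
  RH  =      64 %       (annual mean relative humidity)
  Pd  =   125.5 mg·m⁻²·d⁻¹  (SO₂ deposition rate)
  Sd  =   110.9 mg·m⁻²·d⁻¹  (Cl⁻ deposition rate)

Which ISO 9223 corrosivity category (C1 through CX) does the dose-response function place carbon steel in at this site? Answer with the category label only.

C5

carbon steel: T>10 °C ⇒ hinge -0.054·(16.3−10) = -0.3402
  SO₂ term: 1.77·125.5^0.52·exp(0.02·64-0.3402) = 55.9
  Sd branch = 0.102·Sd^0.62·e^(0.033·RH+0.04·T) = 29.98 μm/a
  r_corr = 55.9 + 29.98 = 85.88 μm/a
85.9 μm/a falls in (80, 200] for carbon steel → category C5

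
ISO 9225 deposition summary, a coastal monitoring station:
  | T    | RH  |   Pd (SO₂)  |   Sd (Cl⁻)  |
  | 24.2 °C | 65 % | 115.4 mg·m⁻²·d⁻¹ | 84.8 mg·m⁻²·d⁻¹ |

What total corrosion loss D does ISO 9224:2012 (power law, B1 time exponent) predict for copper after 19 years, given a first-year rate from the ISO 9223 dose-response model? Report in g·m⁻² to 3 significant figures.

D(19) = 91.1 g·m⁻²

copper: T>10 °C ⇒ hinge -0.080·(24.2−10) = -1.1360
  Pd branch = 0.0053·Pd^0.26·e^(0.059·RH+f) = 0.2708 μm/a
  Cl⁻ term: 0.01025·84.8^0.27·exp(0.036·65+0.049·24.2) = 1.155
  sum: 0.2708 + 1.155 → r_corr = 1.426 μm/a
ISO 9224: D(t) = r_corr · t^b with b = 0.667 (copper, B1)
  D(19) = 1.426 × 19^0.667 = 1.426 × 7.127 = 10.16 μm
  Mass loss = 10.16 μm × 8.96 g/cm³ = 91.06 g·m⁻²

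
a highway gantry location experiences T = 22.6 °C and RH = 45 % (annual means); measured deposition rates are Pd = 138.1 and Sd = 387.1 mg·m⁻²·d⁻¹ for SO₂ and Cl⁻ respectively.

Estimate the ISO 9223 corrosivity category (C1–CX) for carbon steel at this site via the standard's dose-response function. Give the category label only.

carbon steel: temperature factor f = -0.054·(12.6) = -0.6804
  Pd branch = 1.77·Pd^0.52·e^(0.02·RH+f) = 28.59 μm/a
  Sd branch = 0.102·Sd^0.62·e^(0.033·RH+0.04·T) = 44.73 μm/a
  sum: 28.59 + 44.73 → r_corr = 73.32 μm/a
73.3 μm/a falls in (50, 80] for carbon steel → category C4

C4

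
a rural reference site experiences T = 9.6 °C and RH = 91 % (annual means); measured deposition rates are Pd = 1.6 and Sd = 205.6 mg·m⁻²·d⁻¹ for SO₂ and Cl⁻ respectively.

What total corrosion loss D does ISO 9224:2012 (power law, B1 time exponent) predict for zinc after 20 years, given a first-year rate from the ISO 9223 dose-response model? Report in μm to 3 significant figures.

zinc: temperature factor f = +0.038·(-0.4) = -0.0152
  Pd branch = 0.0129·Pd^0.44·e^(0.046·RH+f) = 1.027 μm/a
  Sd branch = 0.0175·Sd^0.57·e^(0.008·RH+0.085·T) = 1.706 μm/a
  r_corr = 1.027 + 1.706 = 2.734 μm/a
Long-term exponent b (ISO 9224 Table 2, B1) = 0.813
  D(20) = 2.734 × 20^0.813 = 2.734 × 11.42 = 31.22 μm

D(20) = 31.2 μm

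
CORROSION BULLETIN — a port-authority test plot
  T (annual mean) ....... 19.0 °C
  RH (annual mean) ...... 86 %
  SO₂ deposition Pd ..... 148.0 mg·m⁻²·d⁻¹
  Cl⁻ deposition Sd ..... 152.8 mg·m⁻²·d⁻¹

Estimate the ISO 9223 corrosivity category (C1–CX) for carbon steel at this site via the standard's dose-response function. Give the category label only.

C5

carbon steel: f(T) = -0.054·(T−10) [T>10 °C] = -0.4860
  Pd branch = 1.77·Pd^0.52·e^(0.02·RH+f) = 81.74 μm/a
  Cl⁻ term: 0.102·152.8^0.62·exp(0.033·86+0.04·19.0) = 84.21
  r_corr = 81.74 + 84.21 = 165.9 μm/a
ISO 9223 Table 2 (carbon steel): 80 < 166 ≤ 200 μm/a ⇒ C5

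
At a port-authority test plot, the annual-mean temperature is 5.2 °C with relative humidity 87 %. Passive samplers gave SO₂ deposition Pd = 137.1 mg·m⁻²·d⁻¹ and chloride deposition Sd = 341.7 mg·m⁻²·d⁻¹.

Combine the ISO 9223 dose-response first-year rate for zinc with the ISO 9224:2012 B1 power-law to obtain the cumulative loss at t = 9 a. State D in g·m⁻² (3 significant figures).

D(9) = 283 g·m⁻²

zinc: T≤10 °C ⇒ hinge +0.038·(5.2−10) = -0.1824
  Pd branch = 0.0129·Pd^0.44·e^(0.046·RH+f) = 5.125 μm/a
  Sd branch = 0.0175·Sd^0.57·e^(0.008·RH+0.085·T) = 1.519 μm/a
  r_corr = 5.125 + 1.519 = 6.644 μm/a
Long-term exponent b (ISO 9224 Table 2, B1) = 0.813
  D(9) = 6.644 × 9^0.813 = 6.644 × 5.968 = 39.65 μm
  Mass loss = 39.65 μm × 7.14 g/cm³ = 283.1 g·m⁻²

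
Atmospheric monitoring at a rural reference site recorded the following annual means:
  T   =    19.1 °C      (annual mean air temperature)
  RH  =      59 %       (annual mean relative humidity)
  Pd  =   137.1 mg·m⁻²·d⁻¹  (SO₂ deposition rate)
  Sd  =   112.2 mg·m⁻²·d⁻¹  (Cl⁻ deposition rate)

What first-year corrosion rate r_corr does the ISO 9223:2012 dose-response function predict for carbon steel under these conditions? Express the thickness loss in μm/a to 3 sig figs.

r_corr = 74.2 μm/a

carbon steel: f(T) = -0.054·(T−10) [T>10 °C] = -0.4914
  SO₂ term: 1.77·137.1^0.52·exp(0.02·59-0.4914) = 45.53
  Cl⁻ term: 0.102·112.2^0.62·exp(0.033·59+0.04·19.1) = 28.64
  r_corr = 45.53 + 28.64 = 74.17 μm/a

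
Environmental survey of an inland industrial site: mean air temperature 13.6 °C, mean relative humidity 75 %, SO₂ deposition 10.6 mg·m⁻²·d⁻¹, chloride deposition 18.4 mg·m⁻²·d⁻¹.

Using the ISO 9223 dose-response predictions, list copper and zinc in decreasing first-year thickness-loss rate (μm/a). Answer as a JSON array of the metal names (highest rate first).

["zinc", "copper"]

copper: temperature factor f = -0.080·(3.6) = -0.2880
  SO₂ term: 0.0053·10.6^0.26·exp(0.059·75-0.2880) = 0.6131
  Sd branch = 0.01025·Sd^0.27·e^(0.036·RH+0.049·T) = 0.652 μm/a
  r_corr = 0.6131 + 0.652 = 1.265 μm/a
zinc: f(T) = -0.071·(T−10) [T>10 °C] = -0.2556
  Pd branch = 0.0129·Pd^0.44·e^(0.046·RH+f) = 0.8893 μm/a
  Sd branch = 0.0175·Sd^0.57·e^(0.008·RH+0.085·T) = 0.5329 μm/a
  r_corr = 0.8893 + 0.5329 = 1.422 μm/a
Ordering by μm/a: zinc (1.42) > copper (1.27)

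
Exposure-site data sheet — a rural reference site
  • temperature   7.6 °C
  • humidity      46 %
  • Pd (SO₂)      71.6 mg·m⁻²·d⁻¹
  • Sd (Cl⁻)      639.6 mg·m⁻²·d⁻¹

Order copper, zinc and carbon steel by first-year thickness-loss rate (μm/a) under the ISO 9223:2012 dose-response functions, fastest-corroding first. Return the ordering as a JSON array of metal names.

copper: f(T) = +0.126·(T−10) [T≤10 °C] = -0.3024
  sulphur-dioxide contribution → 0.1794 μm/a
  chloride contribution → 0.4459 μm/a
  total first-year rate 0.6253 μm/a
zinc: f(T) = +0.038·(T−10) [T≤10 °C] = -0.0912
  sulphur-dioxide contribution → 0.6399 μm/a
  chloride contribution → 1.918 μm/a
  ⇒ r_corr(zinc) = 2.558 μm/a
carbon steel: T≤10 °C ⇒ hinge +0.150·(7.6−10) = -0.3600
  sulphur-dioxide contribution → 28.56 μm/a
  chloride contribution → 34.64 μm/a
  total first-year rate 63.2 μm/a
Ordering by μm/a: carbon steel (63.2) > zinc (2.56) > copper (0.625)

["carbon steel", "zinc", "copper"]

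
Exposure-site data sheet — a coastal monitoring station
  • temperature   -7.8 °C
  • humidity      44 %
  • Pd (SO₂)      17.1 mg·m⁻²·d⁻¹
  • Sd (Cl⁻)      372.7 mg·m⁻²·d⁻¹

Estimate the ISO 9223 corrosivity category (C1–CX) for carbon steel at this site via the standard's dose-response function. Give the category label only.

carbon steel: T≤10 °C ⇒ hinge +0.150·(-7.8−10) = -2.6700
  Pd branch = 1.77·Pd^0.52·e^(0.02·RH+f) = 1.293 μm/a
  Sd branch = 0.102·Sd^0.62·e^(0.033·RH+0.04·T) = 12.53 μm/a
  sum: 1.293 + 12.53 → r_corr = 13.82 μm/a
13.8 μm/a falls in (1.3, 25] for carbon steel → category C2

C2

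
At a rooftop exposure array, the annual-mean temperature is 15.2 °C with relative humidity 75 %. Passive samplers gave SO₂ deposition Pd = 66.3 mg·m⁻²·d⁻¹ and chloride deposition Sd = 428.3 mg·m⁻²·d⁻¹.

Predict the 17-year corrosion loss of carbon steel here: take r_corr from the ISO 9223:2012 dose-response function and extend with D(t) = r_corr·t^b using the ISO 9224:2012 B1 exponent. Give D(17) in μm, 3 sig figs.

D(17) = 653 μm

carbon steel: f(T) = -0.054·(T−10) [T>10 °C] = -0.2808
  sulphur-dioxide contribution → 53.05 μm/a
  chloride contribution → 95.33 μm/a
  ⇒ r_corr(carbon steel) = 148.4 μm/a
Long-term exponent b (ISO 9224 Table 2, B1) = 0.523
  D(17) = 148.4 × 17^0.523 = 148.4 × 4.401 = 652.9 μm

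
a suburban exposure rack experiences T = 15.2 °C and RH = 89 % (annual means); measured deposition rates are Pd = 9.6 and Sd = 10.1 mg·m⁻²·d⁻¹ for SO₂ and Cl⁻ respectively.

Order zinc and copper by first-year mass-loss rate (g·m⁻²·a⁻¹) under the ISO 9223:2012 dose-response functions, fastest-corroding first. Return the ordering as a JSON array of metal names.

zinc: temperature factor f = -0.071·(5.2) = -0.3692
  SO₂ term: 0.0129·9.6^0.44·exp(0.046·89-0.3692) = 1.447
  Cl⁻ term: 0.0175·10.1^0.57·exp(0.008·89+0.085·15.2) = 0.4851
  sum: 1.447 + 0.4851 → r_corr = 1.932 μm/a
  mass loss = 1.932 μm/a × 7.14 g/cm³ = 13.79 g·m⁻²·a⁻¹
copper: temperature factor f = -0.080·(5.2) = -0.4160
  SO₂ term: 0.0053·9.6^0.26·exp(0.059·89-0.4160) = 1.201
  Cl⁻ term: 0.01025·10.1^0.27·exp(0.036·89+0.049·15.2) = 0.9927
  r_corr = 1.201 + 0.9927 = 2.194 μm/a
  mass loss = 2.194 μm/a × 8.96 g/cm³ = 19.65 g·m⁻²·a⁻¹
Ordering by g·m⁻²·a⁻¹: copper (19.7) > zinc (13.8)

["copper", "zinc"]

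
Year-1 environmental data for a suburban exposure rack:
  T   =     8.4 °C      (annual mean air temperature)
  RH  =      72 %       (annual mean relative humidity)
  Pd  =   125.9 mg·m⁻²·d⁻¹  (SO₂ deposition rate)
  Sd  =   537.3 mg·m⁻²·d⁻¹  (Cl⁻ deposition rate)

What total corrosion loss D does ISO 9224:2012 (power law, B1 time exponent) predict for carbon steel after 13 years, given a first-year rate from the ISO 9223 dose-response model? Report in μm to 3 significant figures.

carbon steel: f(T) = +0.150·(T−10) [T≤10 °C] = -0.2400
  sulphur-dioxide contribution → 72.63 μm/a
  chloride contribution → 75.71 μm/a
  ⇒ r_corr(carbon steel) = 148.3 μm/a
Long-term exponent b (ISO 9224 Table 2, B1) = 0.523
  D(13) = 148.3 × 13^0.523 = 148.3 × 3.825 = 567.4 μm

D(13) = 567 μm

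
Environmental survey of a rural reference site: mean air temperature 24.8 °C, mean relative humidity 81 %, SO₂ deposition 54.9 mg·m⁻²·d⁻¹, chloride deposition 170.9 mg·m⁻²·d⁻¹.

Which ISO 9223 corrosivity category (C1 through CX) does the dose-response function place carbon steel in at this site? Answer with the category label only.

carbon steel: T>10 °C ⇒ hinge -0.054·(24.8−10) = -0.7992
  SO₂ term: 1.77·54.9^0.52·exp(0.02·81-0.7992) = 32.29
  Sd branch = 0.102·Sd^0.62·e^(0.033·RH+0.04·T) = 96.51 μm/a
  sum: 32.29 + 96.51 → r_corr = 128.8 μm/a
ISO 9223 Table 2 (carbon steel): 80 < 129 ≤ 200 μm/a ⇒ C5

C5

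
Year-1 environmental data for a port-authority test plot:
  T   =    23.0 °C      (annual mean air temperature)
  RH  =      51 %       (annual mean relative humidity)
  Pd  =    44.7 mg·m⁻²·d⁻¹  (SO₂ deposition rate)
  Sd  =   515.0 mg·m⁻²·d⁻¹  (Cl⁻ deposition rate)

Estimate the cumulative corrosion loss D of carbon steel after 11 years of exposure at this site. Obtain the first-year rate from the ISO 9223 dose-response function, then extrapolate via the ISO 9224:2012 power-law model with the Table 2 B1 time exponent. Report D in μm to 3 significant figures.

carbon steel: f(T) = -0.054·(T−10) [T>10 °C] = -0.7020
  SO₂ term: 1.77·44.7^0.52·exp(0.02·51-0.7020) = 17.55
  Sd branch = 0.102·Sd^0.62·e^(0.033·RH+0.04·T) = 66.13 μm/a
  sum: 17.55 + 66.13 → r_corr = 83.68 μm/a
Long-term exponent b (ISO 9224 Table 2, B1) = 0.523
  D(11) = 83.68 × 11^0.523 = 83.68 × 3.505 = 293.3 μm

D(11) = 293 μm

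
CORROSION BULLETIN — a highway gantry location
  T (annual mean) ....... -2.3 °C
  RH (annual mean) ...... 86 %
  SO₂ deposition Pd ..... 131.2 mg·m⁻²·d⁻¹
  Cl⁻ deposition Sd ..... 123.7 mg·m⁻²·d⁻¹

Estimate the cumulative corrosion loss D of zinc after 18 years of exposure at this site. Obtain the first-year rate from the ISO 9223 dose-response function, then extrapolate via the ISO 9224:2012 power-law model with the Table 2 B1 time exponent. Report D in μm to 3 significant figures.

zinc: T≤10 °C ⇒ hinge +0.038·(-2.3−10) = -0.4674
  Pd branch = 0.0129·Pd^0.44·e^(0.046·RH+f) = 3.61 μm/a
  Sd branch = 0.0175·Sd^0.57·e^(0.008·RH+0.085·T) = 0.4463 μm/a
  r_corr = 3.61 + 0.4463 = 4.057 μm/a
Power-law: D(18) = r_corr · 18^0.813
  D(18) = 4.057 × 18^0.813 = 4.057 × 10.48 = 42.53 μm

D(18) = 42.5 μm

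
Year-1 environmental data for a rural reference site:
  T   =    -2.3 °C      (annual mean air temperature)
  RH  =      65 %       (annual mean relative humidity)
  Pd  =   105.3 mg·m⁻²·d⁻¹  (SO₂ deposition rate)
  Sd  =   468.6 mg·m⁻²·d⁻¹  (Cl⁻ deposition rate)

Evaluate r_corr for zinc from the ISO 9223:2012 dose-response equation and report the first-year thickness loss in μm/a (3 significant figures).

zinc: T≤10 °C ⇒ hinge +0.038·(-2.3−10) = -0.4674
  sulphur-dioxide contribution → 1.247 μm/a
  chloride contribution → 0.806 μm/a
  ⇒ r_corr(zinc) = 2.053 μm/a

r_corr = 2.05 μm/a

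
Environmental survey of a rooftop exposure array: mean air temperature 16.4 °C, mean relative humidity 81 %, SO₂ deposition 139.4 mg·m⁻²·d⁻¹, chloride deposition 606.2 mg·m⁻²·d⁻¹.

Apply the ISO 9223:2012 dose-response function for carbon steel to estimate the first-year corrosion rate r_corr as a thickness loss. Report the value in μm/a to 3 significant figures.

r_corr = 234 μm/a

carbon steel: T>10 °C ⇒ hinge -0.054·(16.4−10) = -0.3456
  Pd branch = 1.77·Pd^0.52·e^(0.02·RH+f) = 82.5 μm/a
  Cl⁻ term: 0.102·606.2^0.62·exp(0.033·81+0.04·16.4) = 151.2
  r_corr = 82.5 + 151.2 = 233.7 μm/a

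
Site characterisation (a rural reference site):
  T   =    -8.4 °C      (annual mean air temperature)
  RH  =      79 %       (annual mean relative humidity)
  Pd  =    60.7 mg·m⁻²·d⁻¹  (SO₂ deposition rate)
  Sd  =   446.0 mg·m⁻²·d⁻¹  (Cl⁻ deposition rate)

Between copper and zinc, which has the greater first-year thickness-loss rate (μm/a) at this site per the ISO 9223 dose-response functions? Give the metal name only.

copper: T≤10 °C ⇒ hinge +0.126·(-8.4−10) = -2.3184
  SO₂ term: 0.0053·60.7^0.26·exp(0.059·79-2.3184) = 0.1604
  Cl⁻ term: 0.01025·446.0^0.27·exp(0.036·79+0.049·-8.4) = 0.6059
  r_corr = 0.1604 + 0.6059 = 0.7664 μm/a
zinc: f(T) = +0.038·(T−10) [T≤10 °C] = -0.6992
  SO₂ term: 0.0129·60.7^0.44·exp(0.046·79-0.6992) = 1.478
  Cl⁻ term: 0.0175·446.0^0.57·exp(0.008·79+0.085·-8.4) = 0.5219
  sum: 1.478 + 0.5219 → r_corr = 2 μm/a
Ordering by μm/a: zinc (2) > copper (0.766)

zinc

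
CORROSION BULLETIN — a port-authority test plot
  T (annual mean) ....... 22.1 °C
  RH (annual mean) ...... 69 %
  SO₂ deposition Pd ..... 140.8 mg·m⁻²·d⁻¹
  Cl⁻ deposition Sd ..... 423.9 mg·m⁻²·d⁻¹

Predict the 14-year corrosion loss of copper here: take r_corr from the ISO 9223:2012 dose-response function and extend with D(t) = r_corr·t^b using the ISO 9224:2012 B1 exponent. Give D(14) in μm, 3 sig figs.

D(14) = 13.3 μm

copper: temperature factor f = -0.080·(12.1) = -0.9680
  SO₂ term: 0.0053·140.8^0.26·exp(0.059·69-0.9680) = 0.4271
  Cl⁻ term: 0.01025·423.9^0.27·exp(0.036·69+0.049·22.1) = 1.859
  sum: 0.4271 + 1.859 → r_corr = 2.286 μm/a
ISO 9224: D(t) = r_corr · t^b with b = 0.667 (copper, B1)
  D(14) = 2.286 × 14^0.667 = 2.286 × 5.814 = 13.29 μm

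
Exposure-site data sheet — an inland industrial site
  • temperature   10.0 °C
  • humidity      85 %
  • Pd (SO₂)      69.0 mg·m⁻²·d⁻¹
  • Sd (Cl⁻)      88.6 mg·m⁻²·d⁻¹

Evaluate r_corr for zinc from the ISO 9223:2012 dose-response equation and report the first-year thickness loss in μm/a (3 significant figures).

r_corr = 5.19 μm/a

zinc: T≤10 °C ⇒ hinge +0.038·(10.0−10) = +0.0000
  SO₂ term: 0.0129·69.0^0.44·exp(0.046·85+0.0000) = 4.147
  Sd branch = 0.0175·Sd^0.57·e^(0.008·RH+0.085·T) = 1.041 μm/a
  sum: 4.147 + 1.041 → r_corr = 5.189 μm/a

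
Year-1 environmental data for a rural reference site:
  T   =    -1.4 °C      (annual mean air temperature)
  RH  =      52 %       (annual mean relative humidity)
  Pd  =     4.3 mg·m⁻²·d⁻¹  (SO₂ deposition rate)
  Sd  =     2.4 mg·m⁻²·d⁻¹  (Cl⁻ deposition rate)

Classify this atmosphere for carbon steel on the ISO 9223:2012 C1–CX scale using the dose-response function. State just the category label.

carbon steel: temperature factor f = +0.150·(-11.4) = -1.7100
  SO₂ term: 1.77·4.3^0.52·exp(0.02·52-1.7100) = 1.934
  Cl⁻ term: 0.102·2.4^0.62·exp(0.033·52+0.04·-1.4) = 0.9231
  r_corr = 1.934 + 0.9231 = 2.857 μm/a
ISO 9223 Table 2 (carbon steel): 1.3 < 2.86 ≤ 25 μm/a ⇒ C2

C2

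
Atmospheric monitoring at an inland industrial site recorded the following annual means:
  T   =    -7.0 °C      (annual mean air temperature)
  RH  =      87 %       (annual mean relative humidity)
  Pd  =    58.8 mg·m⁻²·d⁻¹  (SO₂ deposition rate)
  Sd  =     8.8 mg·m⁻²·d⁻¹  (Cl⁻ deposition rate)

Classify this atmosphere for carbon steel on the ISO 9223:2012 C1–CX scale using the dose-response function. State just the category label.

carbon steel: T≤10 °C ⇒ hinge +0.150·(-7.0−10) = -2.5500
  Pd branch = 1.77·Pd^0.52·e^(0.02·RH+f) = 6.55 μm/a
  Cl⁻ term: 0.102·8.8^0.62·exp(0.033·87+0.04·-7.0) = 5.241
  r_corr = 6.55 + 5.241 = 11.79 μm/a
ISO 9223 Table 2 (carbon steel): 1.3 < 11.8 ≤ 25 μm/a ⇒ C2

C2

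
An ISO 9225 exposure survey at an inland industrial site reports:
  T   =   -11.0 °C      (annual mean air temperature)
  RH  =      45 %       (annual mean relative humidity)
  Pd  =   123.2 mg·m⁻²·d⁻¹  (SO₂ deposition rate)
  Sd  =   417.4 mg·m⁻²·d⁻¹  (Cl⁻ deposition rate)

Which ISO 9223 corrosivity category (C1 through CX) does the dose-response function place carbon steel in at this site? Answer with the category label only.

C2

carbon steel: f(T) = +0.150·(T−10) [T≤10 °C] = -3.1500
  sulphur-dioxide contribution → 2.28 μm/a
  chloride contribution → 12.22 μm/a
  ⇒ r_corr(carbon steel) = 14.5 μm/a
ISO 9223 Table 2 (carbon steel): 1.3 < 14.5 ≤ 25 μm/a ⇒ C2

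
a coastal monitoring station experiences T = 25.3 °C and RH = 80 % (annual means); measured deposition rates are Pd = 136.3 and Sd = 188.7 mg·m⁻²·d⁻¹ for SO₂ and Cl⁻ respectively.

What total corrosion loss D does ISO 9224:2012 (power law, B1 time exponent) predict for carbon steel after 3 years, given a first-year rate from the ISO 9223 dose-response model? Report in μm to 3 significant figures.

carbon steel: f(T) = -0.054·(T−10) [T>10 °C] = -0.8262
  sulphur-dioxide contribution → 49.43 μm/a
  chloride contribution → 101.3 μm/a
  total first-year rate 150.7 μm/a
Power-law: D(3) = r_corr · 3^0.523
  D(3) = 150.7 × 3^0.523 = 150.7 × 1.776 = 267.8 μm

D(3) = 268 μm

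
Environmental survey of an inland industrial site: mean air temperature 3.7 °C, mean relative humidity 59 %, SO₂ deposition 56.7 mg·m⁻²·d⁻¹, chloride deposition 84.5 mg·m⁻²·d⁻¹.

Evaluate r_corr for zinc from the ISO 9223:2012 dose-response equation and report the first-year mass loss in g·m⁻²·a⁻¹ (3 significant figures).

zinc: f(T) = +0.038·(T−10) [T≤10 °C] = -0.2394
  Pd branch = 0.0129·Pd^0.44·e^(0.046·RH+f) = 0.9055 μm/a
  Sd branch = 0.0175·Sd^0.57·e^(0.008·RH+0.085·T) = 0.4819 μm/a
  r_corr = 0.9055 + 0.4819 = 1.387 μm/a
Convert to mass loss: 1.387 μm/a × 7.14 g/cm³ = 9.905 g·m⁻²·a⁻¹

r_corr = 9.91 g·m⁻²·a⁻¹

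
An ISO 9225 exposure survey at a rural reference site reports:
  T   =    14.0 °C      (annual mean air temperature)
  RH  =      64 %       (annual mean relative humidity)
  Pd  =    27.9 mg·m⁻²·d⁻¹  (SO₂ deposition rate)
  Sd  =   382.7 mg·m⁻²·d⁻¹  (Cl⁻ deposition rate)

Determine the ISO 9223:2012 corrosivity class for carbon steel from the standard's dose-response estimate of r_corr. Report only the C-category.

carbon steel: temperature factor f = -0.054·(4.0) = -0.2160
  SO₂ term: 1.77·27.9^0.52·exp(0.02·64-0.2160) = 28.96
  Cl⁻ term: 0.102·382.7^0.62·exp(0.033·64+0.04·14.0) = 58.94
  r_corr = 28.96 + 58.94 = 87.9 μm/a
ISO 9223 Table 2 (carbon steel): 80 < 87.9 ≤ 200 μm/a ⇒ C5

C5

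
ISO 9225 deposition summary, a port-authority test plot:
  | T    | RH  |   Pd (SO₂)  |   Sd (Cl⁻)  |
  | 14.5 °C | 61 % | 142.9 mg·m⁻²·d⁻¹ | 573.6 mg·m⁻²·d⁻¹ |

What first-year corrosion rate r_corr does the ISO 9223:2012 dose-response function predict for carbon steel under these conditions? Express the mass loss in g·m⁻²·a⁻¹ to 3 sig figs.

r_corr = 1.04e+03 g·m⁻²·a⁻¹

carbon steel: T>10 °C ⇒ hinge -0.054·(14.5−10) = -0.2430
  Pd branch = 1.77·Pd^0.52·e^(0.02·RH+f) = 62.07 μm/a
  Sd branch = 0.102·Sd^0.62·e^(0.033·RH+0.04·T) = 69.99 μm/a
  sum: 62.07 + 69.99 → r_corr = 132.1 μm/a
Convert to mass loss: 132.1 μm/a × 7.85 g/cm³ = 1037 g·m⁻²·a⁻¹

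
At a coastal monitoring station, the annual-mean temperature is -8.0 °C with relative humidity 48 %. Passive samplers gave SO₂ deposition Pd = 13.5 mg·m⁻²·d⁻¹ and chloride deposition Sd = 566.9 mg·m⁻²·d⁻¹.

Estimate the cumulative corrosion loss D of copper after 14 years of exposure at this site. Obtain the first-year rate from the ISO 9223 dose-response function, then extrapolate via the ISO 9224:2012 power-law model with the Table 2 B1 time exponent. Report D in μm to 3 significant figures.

D(14) = 1.36 μm

copper: f(T) = +0.126·(T−10) [T≤10 °C] = -2.2680
  SO₂ term: 0.0053·13.5^0.26·exp(0.059·48-2.2680) = 0.01833
  Cl⁻ term: 0.01025·566.9^0.27·exp(0.036·48+0.049·-8.0) = 0.216
  sum: 0.01833 + 0.216 → r_corr = 0.2343 μm/a
Long-term exponent b (ISO 9224 Table 2, B1) = 0.667
  D(14) = 0.2343 × 14^0.667 = 0.2343 × 5.814 = 1.362 μm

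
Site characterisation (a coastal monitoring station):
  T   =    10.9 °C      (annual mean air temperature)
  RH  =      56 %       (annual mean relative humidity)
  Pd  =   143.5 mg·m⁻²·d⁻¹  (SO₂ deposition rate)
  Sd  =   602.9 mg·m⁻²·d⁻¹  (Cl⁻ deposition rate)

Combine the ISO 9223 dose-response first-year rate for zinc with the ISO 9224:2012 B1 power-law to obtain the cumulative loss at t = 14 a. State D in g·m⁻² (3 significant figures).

zinc: f(T) = -0.071·(T−10) [T>10 °C] = -0.0639
  Pd branch = 0.0129·Pd^0.44·e^(0.046·RH+f) = 1.414 μm/a
  Sd branch = 0.0175·Sd^0.57·e^(0.008·RH+0.085·T) = 2.659 μm/a
  r_corr = 1.414 + 2.659 = 4.073 μm/a
Long-term exponent b (ISO 9224 Table 2, B1) = 0.813
  D(14) = 4.073 × 14^0.813 = 4.073 × 8.547 = 34.81 μm
  Mass loss = 34.81 μm × 7.14 g/cm³ = 248.6 g·m⁻²

D(14) = 249 g·m⁻²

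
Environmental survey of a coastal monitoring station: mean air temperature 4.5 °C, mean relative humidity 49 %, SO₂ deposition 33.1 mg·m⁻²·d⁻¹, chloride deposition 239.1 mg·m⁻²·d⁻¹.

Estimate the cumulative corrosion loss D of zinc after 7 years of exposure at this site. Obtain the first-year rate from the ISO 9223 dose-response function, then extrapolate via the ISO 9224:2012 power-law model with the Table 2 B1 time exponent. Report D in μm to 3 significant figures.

D(7) = 6.45 μm

zinc: f(T) = +0.038·(T−10) [T≤10 °C] = -0.2090
  Pd branch = 0.0129·Pd^0.44·e^(0.046·RH+f) = 0.465 μm/a
  Cl⁻ term: 0.0175·239.1^0.57·exp(0.008·49+0.085·4.5) = 0.8614
  r_corr = 0.465 + 0.8614 = 1.326 μm/a
Long-term exponent b (ISO 9224 Table 2, B1) = 0.813
  D(7) = 1.326 × 7^0.813 = 1.326 × 4.865 = 6.452 μm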